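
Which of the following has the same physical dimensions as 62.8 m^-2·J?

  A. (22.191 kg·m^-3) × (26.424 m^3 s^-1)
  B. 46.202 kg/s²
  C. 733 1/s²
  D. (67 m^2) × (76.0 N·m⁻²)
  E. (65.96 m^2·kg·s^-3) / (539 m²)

B.

Reference: J·m⁻² = N·m·m⁻² = kg·s⁻².
Each option:
  A. [kg·m⁻³] · [m³·s⁻¹] = kg·s⁻¹
  B. kg·s⁻²  ← same
  C. s⁻²
  D. [m²] · [kg·m⁻¹·s⁻²] = kg·m·s⁻²
  E. [kg·m²·s⁻³] / [m²] = kg·s⁻³
Only B. matches kg·s⁻².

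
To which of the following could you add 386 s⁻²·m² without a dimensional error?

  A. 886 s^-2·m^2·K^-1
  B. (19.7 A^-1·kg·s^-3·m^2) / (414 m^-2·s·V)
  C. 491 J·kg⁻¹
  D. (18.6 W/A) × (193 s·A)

Reference: m²·s⁻².
Each option:
  A. m²·s⁻²·K⁻¹
  B. [kg·m²·s⁻³·A⁻¹] / [kg·s⁻²·A⁻¹] = m²·s⁻¹
  C. J·kg⁻¹ = N·m·kg⁻¹ = m²·s⁻²  ← same
  D. [kg·m²·s⁻³·A⁻¹] · [s·A] = kg·m²·s⁻²
Only C. matches m²·s⁻².

C.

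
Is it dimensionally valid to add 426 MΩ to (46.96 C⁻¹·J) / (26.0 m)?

Dimensions:
  426 MΩ:  Ω = V·A⁻¹ = kg·m²·s⁻³·A⁻²
  (46.96 C⁻¹·J) / (26.0 m):  [kg·m²·s⁻³·A⁻¹] / [m] = kg·m·s⁻³·A⁻¹
kg·m²·s⁻³·A⁻² ≠ kg·m·s⁻³·A⁻¹, so they cannot be added.

No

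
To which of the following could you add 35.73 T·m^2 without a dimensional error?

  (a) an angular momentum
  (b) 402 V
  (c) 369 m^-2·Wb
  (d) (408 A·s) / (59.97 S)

Reference: T·m² = Wb·m⁻²·m² = kg·m²·s⁻²·A⁻¹.
Each option:
  (a) [angular momentum] = kg·m²·s⁻¹
  (b) V = J·C⁻¹ = kg·m²·s⁻³·A⁻¹
  (c) Wb·m⁻² = V·s·m⁻² = kg·s⁻²·A⁻¹
  (d) [s·A] / [kg⁻¹·m⁻²·s³·A²] = kg·m²·s⁻²·A⁻¹  ← same
Only (d) matches kg·m²·s⁻²·A⁻¹.

(d)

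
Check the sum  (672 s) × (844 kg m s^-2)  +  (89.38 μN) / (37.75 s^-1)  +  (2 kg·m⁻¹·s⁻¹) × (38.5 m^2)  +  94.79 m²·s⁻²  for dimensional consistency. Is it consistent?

Work out the base dimensions of each:
  (672 s) × (844 kg m s^-2):  [s] · [kg·m·s⁻²] = kg·m·s⁻¹
  (89.38 μN) / (37.75 s^-1):  [kg·m·s⁻²] / [s⁻¹] = kg·m·s⁻¹
  (2 kg·m⁻¹·s⁻¹) × (38.5 m^2):  [kg·m⁻¹·s⁻¹] · [m²] = kg·m·s⁻¹
  94.79 m²·s⁻²:  m²·s⁻²
The terms do not share a single dimension (kg·m·s⁻¹ vs m²·s⁻²).

No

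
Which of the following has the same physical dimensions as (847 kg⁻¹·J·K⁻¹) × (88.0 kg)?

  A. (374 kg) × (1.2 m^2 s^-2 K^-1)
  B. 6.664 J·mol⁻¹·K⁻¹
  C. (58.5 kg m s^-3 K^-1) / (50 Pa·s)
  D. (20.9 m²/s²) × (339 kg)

Reference: [m²·s⁻²·K⁻¹] · [kg] = kg·m²·s⁻²·K⁻¹.
Each option:
  A. [kg] · [m²·s⁻²·K⁻¹] = kg·m²·s⁻²·K⁻¹  ← same
  B. J·mol⁻¹·K⁻¹ = N·m·mol⁻¹·K⁻¹ = kg·m²·s⁻²·K⁻¹·mol⁻¹
  C. [kg·m·s⁻³·K⁻¹] / [kg·m⁻¹·s⁻¹] = m²·s⁻²·K⁻¹
  D. [m²·s⁻²] · [kg] = kg·m²·s⁻²
Only A. matches kg·m²·s⁻²·K⁻¹.

A.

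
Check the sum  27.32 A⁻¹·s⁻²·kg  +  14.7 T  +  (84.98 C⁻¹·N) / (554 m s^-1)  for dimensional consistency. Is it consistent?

Work out the base dimensions of each:
  27.32 A⁻¹·s⁻²·kg:  kg·s⁻²·A⁻¹
  14.7 T:  T = Wb·m⁻² = kg·s⁻²·A⁻¹
  (84.98 C⁻¹·N) / (554 m s^-1):  [kg·m·s⁻³·A⁻¹] / [m·s⁻¹] = kg·s⁻²·A⁻¹
Every term reduces to kg·s⁻²·A⁻¹.

Yes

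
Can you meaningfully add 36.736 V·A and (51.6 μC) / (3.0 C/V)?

Expand each in SI base units:
  36.736 V·A:  V·A = J·C⁻¹·A = kg·m²·s⁻³
  (51.6 μC) / (3.0 C/V):  [s·A] / [kg⁻¹·m⁻²·s⁴·A²] = kg·m²·s⁻³·A⁻¹
kg·m²·s⁻³ ≠ kg·m²·s⁻³·A⁻¹, so they cannot be added.

No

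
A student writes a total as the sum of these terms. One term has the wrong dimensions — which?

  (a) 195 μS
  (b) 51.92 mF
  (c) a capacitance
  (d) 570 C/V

(a)

Dimensions:
  (a) S = Ω⁻¹ = kg⁻¹·m⁻²·s³·A²
  (b) F = C·V⁻¹ = kg⁻¹·m⁻²·s⁴·A²
  (c) [capacitance] = kg⁻¹·m⁻²·s⁴·A²
  (d) C·V⁻¹ = s·A·(J·C⁻¹)⁻¹ = kg⁻¹·m⁻²·s⁴·A²
All reduce to kg⁻¹·m⁻²·s⁴·A² except (a), which is kg⁻¹·m⁻²·s³·A².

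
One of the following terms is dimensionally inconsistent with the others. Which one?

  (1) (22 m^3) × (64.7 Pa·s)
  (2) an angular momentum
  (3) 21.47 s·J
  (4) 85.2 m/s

Reduce each to base SI dimensions:
  (1) [m³] · [kg·m⁻¹·s⁻¹] = kg·m²·s⁻¹
  (2) [angular momentum] = kg·m²·s⁻¹
  (3) J·s = N·m·s = kg·m²·s⁻¹
  (4) m·s⁻¹
All reduce to kg·m²·s⁻¹ except (4), which is m·s⁻¹.

(4)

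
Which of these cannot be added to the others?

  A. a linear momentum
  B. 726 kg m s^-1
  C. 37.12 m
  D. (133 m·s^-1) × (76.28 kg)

Work out the base dimensions of each:
  A. [linear momentum] = kg·m·s⁻¹
  B. kg·m·s⁻¹
  C. m
  D. [m·s⁻¹] · [kg] = kg·m·s⁻¹
All reduce to kg·m·s⁻¹ except C., which is m.

C.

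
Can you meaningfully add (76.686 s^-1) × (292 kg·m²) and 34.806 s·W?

Expand each in SI base units:
  (76.686 s^-1) × (292 kg·m²):  [s⁻¹] · [kg·m²] = kg·m²·s⁻¹
  34.806 s·W:  W·s = J·s⁻¹·s = kg·m²·s⁻²
kg·m²·s⁻¹ ≠ kg·m²·s⁻², so they cannot be added.

No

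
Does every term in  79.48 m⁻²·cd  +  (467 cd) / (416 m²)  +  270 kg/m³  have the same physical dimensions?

Work out the base dimensions of each:
  79.48 m⁻²·cd:  m⁻²·cd
  (467 cd) / (416 m²):  [cd] / [m²] = m⁻²·cd
  270 kg/m³:  kg·m⁻³
The terms do not share a single dimension (kg·m⁻³ vs m⁻²·cd).

No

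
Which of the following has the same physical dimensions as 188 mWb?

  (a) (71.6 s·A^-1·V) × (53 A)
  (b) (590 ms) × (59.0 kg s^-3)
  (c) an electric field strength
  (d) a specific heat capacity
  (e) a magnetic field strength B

Reference: Wb = V·s = kg·m²·s⁻²·A⁻¹.
Each option:
  (a) [kg·m²·s⁻²·A⁻²] · [A] = kg·m²·s⁻²·A⁻¹  ← same
  (b) [s] · [kg·s⁻³] = kg·s⁻²
  (c) [electric field strength] = kg·m·s⁻³·A⁻¹
  (d) [specific heat capacity] = m²·s⁻²·K⁻¹
  (e) [magnetic field strength B] = kg·s⁻²·A⁻¹
Only (a) matches kg·m²·s⁻²·A⁻¹.

(a)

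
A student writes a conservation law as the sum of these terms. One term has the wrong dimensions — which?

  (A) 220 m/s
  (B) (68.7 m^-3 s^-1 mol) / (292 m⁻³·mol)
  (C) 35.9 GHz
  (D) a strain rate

(A)

Dimensions:
  (A) m·s⁻¹
  (B) [m⁻³·s⁻¹·mol] / [m⁻³·mol] = s⁻¹
  (C) Hz = s⁻¹
  (D) [strain rate] = s⁻¹
All reduce to s⁻¹ except (A), which is m·s⁻¹.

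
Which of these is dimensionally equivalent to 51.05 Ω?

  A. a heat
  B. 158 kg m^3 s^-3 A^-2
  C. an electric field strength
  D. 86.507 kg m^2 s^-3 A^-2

Reference: Ω = V·A⁻¹ = kg·m²·s⁻³·A⁻².
Each option:
  A. [heat] = kg·m²·s⁻²
  B. kg·m³·s⁻³·A⁻²
  C. [electric field strength] = kg·m·s⁻³·A⁻¹
  D. kg·m²·s⁻³·A⁻²  ← same
Only D. matches kg·m²·s⁻³·A⁻².

D.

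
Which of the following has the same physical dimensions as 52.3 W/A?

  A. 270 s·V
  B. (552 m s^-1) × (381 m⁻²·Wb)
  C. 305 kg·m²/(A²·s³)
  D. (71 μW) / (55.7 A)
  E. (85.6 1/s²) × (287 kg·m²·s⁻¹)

Reference: W·A⁻¹ = J·s⁻¹·A⁻¹ = kg·m²·s⁻³·A⁻¹.
Each option:
  A. V·s = J·C⁻¹·s = kg·m²·s⁻²·A⁻¹
  B. [m·s⁻¹] · [kg·s⁻²·A⁻¹] = kg·m·s⁻³·A⁻¹
  C. kg·m²·s⁻³·A⁻²
  D. [kg·m²·s⁻³] / [A] = kg·m²·s⁻³·A⁻¹  ← same
  E. [s⁻²] · [kg·m²·s⁻¹] = kg·m²·s⁻³
Only D. matches kg·m²·s⁻³·A⁻¹.

D.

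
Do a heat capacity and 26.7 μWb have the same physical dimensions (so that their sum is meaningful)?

In SI base units:
  a heat capacity:  [heat capacity] = kg·m²·s⁻²·K⁻¹
  26.7 μWb:  Wb = V·s = kg·m²·s⁻²·A⁻¹
kg·m²·s⁻²·K⁻¹ ≠ kg·m²·s⁻²·A⁻¹, so they cannot be added.

No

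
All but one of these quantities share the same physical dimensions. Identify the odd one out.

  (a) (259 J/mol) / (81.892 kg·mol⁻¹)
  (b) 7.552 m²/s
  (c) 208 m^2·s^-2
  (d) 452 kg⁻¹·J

Work out the base dimensions of each:
  (a) [kg·m²·s⁻²·mol⁻¹] / [kg·mol⁻¹] = m²·s⁻²
  (b) m²·s⁻¹
  (c) m²·s⁻²
  (d) J·kg⁻¹ = N·m·kg⁻¹ = m²·s⁻²
All reduce to m²·s⁻² except (b), which is m²·s⁻¹.

(b)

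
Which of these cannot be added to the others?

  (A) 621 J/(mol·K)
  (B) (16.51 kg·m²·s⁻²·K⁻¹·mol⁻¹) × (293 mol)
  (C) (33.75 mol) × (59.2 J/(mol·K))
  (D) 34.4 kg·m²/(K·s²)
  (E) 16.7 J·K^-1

(A)

Reduce each to base SI dimensions:
  (A) J·mol⁻¹·K⁻¹ = N·m·mol⁻¹·K⁻¹ = kg·m²·s⁻²·K⁻¹·mol⁻¹
  (B) [kg·m²·s⁻²·K⁻¹·mol⁻¹] · [mol] = kg·m²·s⁻²·K⁻¹
  (C) [mol] · [kg·m²·s⁻²·K⁻¹·mol⁻¹] = kg·m²·s⁻²·K⁻¹
  (D) kg·m²·s⁻²·K⁻¹
  (E) J·K⁻¹ = N·m·K⁻¹ = kg·m²·s⁻²·K⁻¹
All reduce to kg·m²·s⁻²·K⁻¹ except (A), which is kg·m²·s⁻²·K⁻¹·mol⁻¹.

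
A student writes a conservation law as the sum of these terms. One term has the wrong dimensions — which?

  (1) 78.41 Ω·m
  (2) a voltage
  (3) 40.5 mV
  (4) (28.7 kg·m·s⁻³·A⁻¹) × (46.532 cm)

Dimensions:
  (1) Ω·m = V·A⁻¹·m = kg·m³·s⁻³·A⁻²
  (2) [voltage] = kg·m²·s⁻³·A⁻¹
  (3) V = J·C⁻¹ = kg·m²·s⁻³·A⁻¹
  (4) [kg·m·s⁻³·A⁻¹] · [m] = kg·m²·s⁻³·A⁻¹
All reduce to kg·m²·s⁻³·A⁻¹ except (1), which is kg·m³·s⁻³·A⁻².

(1)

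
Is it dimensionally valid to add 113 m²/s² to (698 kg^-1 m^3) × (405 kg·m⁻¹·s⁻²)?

Yes

In SI base units:
  113 m²/s²:  m²·s⁻²
  (698 kg^-1 m^3) × (405 kg·m⁻¹·s⁻²):  [kg⁻¹·m³] · [kg·m⁻¹·s⁻²] = m²·s⁻²
Both are m²·s⁻², so they have the same dimensions and can be added.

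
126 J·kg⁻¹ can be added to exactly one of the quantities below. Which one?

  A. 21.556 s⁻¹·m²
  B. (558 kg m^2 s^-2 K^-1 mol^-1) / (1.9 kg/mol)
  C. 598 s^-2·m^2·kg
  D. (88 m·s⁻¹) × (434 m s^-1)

Reference: J·kg⁻¹ = N·m·kg⁻¹ = m²·s⁻².
Each option:
  A. m²·s⁻¹
  B. [kg·m²·s⁻²·K⁻¹·mol⁻¹] / [kg·mol⁻¹] = m²·s⁻²·K⁻¹
  C. kg·m²·s⁻²
  D. [m·s⁻¹] · [m·s⁻¹] = m²·s⁻²  ← same
Only D. matches m²·s⁻².

D.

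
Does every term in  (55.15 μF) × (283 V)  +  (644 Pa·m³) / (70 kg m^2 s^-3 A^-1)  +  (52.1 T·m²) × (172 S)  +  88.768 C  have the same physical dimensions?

Reduce each to base SI dimensions:
  (55.15 μF) × (283 V):  [kg⁻¹·m⁻²·s⁴·A²] · [kg·m²·s⁻³·A⁻¹] = s·A
  (644 Pa·m³) / (70 kg m^2 s^-3 A^-1):  [kg·m²·s⁻²] / [kg·m²·s⁻³·A⁻¹] = s·A
  (52.1 T·m²) × (172 S):  [kg·m²·s⁻²·A⁻¹] · [kg⁻¹·m⁻²·s³·A²] = s·A
  88.768 C:  C = s·A
Every term reduces to s·A.

Yes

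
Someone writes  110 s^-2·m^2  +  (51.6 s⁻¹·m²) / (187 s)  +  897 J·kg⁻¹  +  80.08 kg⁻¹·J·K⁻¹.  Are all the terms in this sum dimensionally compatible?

No

Expand each in SI base units:
  110 s^-2·m^2:  m²·s⁻²
  (51.6 s⁻¹·m²) / (187 s):  [m²·s⁻¹] / [s] = m²·s⁻²
  897 J·kg⁻¹:  J·kg⁻¹ = N·m·kg⁻¹ = m²·s⁻²
  80.08 kg⁻¹·J·K⁻¹:  J·kg⁻¹·K⁻¹ = N·m·kg⁻¹·K⁻¹ = m²·s⁻²·K⁻¹
The terms do not share a single dimension (m²·s⁻² vs m²·s⁻²·K⁻¹).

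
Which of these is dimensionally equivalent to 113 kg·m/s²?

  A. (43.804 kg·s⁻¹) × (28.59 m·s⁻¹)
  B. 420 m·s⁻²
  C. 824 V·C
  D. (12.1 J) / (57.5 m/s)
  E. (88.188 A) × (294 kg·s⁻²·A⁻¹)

Reference: kg·m·s⁻².
Each option:
  A. [kg·s⁻¹] · [m·s⁻¹] = kg·m·s⁻²  ← same
  B. m·s⁻²
  C. C·V = s·A·J·C⁻¹ = kg·m²·s⁻²
  D. [kg·m²·s⁻²] / [m·s⁻¹] = kg·m·s⁻¹
  E. [A] · [kg·s⁻²·A⁻¹] = kg·s⁻²
Only A. matches kg·m·s⁻².

A.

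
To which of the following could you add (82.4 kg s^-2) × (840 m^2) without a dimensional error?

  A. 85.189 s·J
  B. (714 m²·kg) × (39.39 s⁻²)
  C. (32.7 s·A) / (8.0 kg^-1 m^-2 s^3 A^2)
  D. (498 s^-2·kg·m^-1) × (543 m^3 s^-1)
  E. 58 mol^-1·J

B.

Reference: [kg·s⁻²] · [m²] = kg·m²·s⁻².
Each option:
  A. J·s = N·m·s = kg·m²·s⁻¹
  B. [kg·m²] · [s⁻²] = kg·m²·s⁻²  ← same
  C. [s·A] / [kg⁻¹·m⁻²·s³·A²] = kg·m²·s⁻²·A⁻¹
  D. [kg·m⁻¹·s⁻²] · [m³·s⁻¹] = kg·m²·s⁻³
  E. J·mol⁻¹ = N·m·mol⁻¹ = kg·m²·s⁻²·mol⁻¹
Only B. matches kg·m²·s⁻².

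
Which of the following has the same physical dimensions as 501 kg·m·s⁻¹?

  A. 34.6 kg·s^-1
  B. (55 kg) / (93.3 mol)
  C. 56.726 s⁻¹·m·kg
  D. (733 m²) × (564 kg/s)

Reference: kg·m·s⁻¹.
Each option:
  A. kg·s⁻¹
  B. [kg] / [mol] = kg·mol⁻¹
  C. kg·m·s⁻¹  ← same
  D. [m²] · [kg·s⁻¹] = kg·m²·s⁻¹
Only C. matches kg·m·s⁻¹.

C.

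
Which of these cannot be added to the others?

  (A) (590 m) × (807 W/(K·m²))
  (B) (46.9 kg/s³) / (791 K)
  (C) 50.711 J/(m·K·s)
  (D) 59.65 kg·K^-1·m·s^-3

Expand each in SI base units:
  (A) [m] · [kg·s⁻³·K⁻¹] = kg·m·s⁻³·K⁻¹
  (B) [kg·s⁻³] / [K] = kg·s⁻³·K⁻¹
  (C) J·s⁻¹·m⁻¹·K⁻¹ = N·m·s⁻¹·m⁻¹·K⁻¹ = kg·m·s⁻³·K⁻¹
  (D) kg·m·s⁻³·K⁻¹
All reduce to kg·m·s⁻³·K⁻¹ except (B), which is kg·s⁻³·K⁻¹.

(B)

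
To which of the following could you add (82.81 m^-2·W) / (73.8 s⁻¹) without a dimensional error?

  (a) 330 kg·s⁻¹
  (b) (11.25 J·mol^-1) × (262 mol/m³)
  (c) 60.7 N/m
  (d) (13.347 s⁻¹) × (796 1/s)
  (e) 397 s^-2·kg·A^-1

(c)

Reference: [kg·s⁻³] / [s⁻¹] = kg·s⁻².
Each option:
  (a) kg·s⁻¹
  (b) [kg·m²·s⁻²·mol⁻¹] · [m⁻³·mol] = kg·m⁻¹·s⁻²
  (c) N·m⁻¹ = kg·m·s⁻²·m⁻¹ = kg·s⁻²  ← same
  (d) [s⁻¹] · [s⁻¹] = s⁻²
  (e) kg·s⁻²·A⁻¹
Only (c) matches kg·s⁻².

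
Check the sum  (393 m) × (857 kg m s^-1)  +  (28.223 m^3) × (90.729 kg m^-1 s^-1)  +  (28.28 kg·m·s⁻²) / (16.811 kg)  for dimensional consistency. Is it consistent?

No

Reduce each to base SI dimensions:
  (393 m) × (857 kg m s^-1):  [m] · [kg·m·s⁻¹] = kg·m²·s⁻¹
  (28.223 m^3) × (90.729 kg m^-1 s^-1):  [m³] · [kg·m⁻¹·s⁻¹] = kg·m²·s⁻¹
  (28.28 kg·m·s⁻²) / (16.811 kg):  [kg·m·s⁻²] / [kg] = m·s⁻²
The terms do not share a single dimension (kg·m²·s⁻¹ vs m·s⁻²).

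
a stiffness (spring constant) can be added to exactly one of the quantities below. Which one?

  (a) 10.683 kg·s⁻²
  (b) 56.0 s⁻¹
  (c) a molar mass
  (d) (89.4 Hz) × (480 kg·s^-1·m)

Reference: [stiffness (spring constant)] = kg·s⁻².
Each option:
  (a) kg·s⁻²  ← same
  (b) s⁻¹
  (c) [molar mass] = kg·mol⁻¹
  (d) [s⁻¹] · [kg·m·s⁻¹] = kg·m·s⁻²
Only (a) matches kg·s⁻².

(a)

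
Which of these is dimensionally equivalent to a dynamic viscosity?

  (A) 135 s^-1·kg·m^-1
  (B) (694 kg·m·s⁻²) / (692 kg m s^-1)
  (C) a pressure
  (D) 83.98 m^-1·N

(A)

Reference: [dynamic viscosity] = kg·m⁻¹·s⁻¹.
Each option:
  (A) kg·m⁻¹·s⁻¹  ← same
  (B) [kg·m·s⁻²] / [kg·m·s⁻¹] = s⁻¹
  (C) [pressure] = kg·m⁻¹·s⁻²
  (D) N·m⁻¹ = kg·m·s⁻²·m⁻¹ = kg·s⁻²
Only (A) matches kg·m⁻¹·s⁻¹.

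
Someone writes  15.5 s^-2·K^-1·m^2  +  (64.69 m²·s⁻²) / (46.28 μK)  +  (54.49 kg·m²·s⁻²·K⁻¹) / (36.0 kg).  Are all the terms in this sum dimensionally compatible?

Expand each in SI base units:
  15.5 s^-2·K^-1·m^2:  m²·s⁻²·K⁻¹
  (64.69 m²·s⁻²) / (46.28 μK):  [m²·s⁻²] / [K] = m²·s⁻²·K⁻¹
  (54.49 kg·m²·s⁻²·K⁻¹) / (36.0 kg):  [kg·m²·s⁻²·K⁻¹] / [kg] = m²·s⁻²·K⁻¹
Every term reduces to m²·s⁻²·K⁻¹.

Yes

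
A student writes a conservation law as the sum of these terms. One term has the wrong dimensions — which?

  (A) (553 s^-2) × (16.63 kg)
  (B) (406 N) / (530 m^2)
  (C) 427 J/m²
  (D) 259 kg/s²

Reduce each to base SI dimensions:
  (A) [s⁻²] · [kg] = kg·s⁻²
  (B) [kg·m·s⁻²] / [m²] = kg·m⁻¹·s⁻²
  (C) J·m⁻² = N·m·m⁻² = kg·s⁻²
  (D) kg·s⁻²
All reduce to kg·s⁻² except (B), which is kg·m⁻¹·s⁻².

(B)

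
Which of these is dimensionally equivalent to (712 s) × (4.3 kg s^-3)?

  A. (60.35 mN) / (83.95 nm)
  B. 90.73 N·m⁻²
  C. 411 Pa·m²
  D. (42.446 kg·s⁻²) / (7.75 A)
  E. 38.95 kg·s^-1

Reference: [s] · [kg·s⁻³] = kg·s⁻².
Each option:
  A. [kg·m·s⁻²] / [m] = kg·s⁻²  ← same
  B. N·m⁻² = kg·m·s⁻²·m⁻² = kg·m⁻¹·s⁻²
  C. Pa·m² = N·m⁻²·m² = kg·m·s⁻²
  D. [kg·s⁻²] / [A] = kg·s⁻²·A⁻¹
  E. kg·s⁻¹
Only A. matches kg·s⁻².

A.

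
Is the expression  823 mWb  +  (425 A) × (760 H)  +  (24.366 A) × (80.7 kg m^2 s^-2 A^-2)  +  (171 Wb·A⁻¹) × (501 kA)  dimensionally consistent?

Work out the base dimensions of each:
  823 mWb:  Wb = V·s = kg·m²·s⁻²·A⁻¹
  (425 A) × (760 H):  [A] · [kg·m²·s⁻²·A⁻²] = kg·m²·s⁻²·A⁻¹
  (24.366 A) × (80.7 kg m^2 s^-2 A^-2):  [A] · [kg·m²·s⁻²·A⁻²] = kg·m²·s⁻²·A⁻¹
  (171 Wb·A⁻¹) × (501 kA):  [kg·m²·s⁻²·A⁻²] · [A] = kg·m²·s⁻²·A⁻¹
Every term reduces to kg·m²·s⁻²·A⁻¹.

Yes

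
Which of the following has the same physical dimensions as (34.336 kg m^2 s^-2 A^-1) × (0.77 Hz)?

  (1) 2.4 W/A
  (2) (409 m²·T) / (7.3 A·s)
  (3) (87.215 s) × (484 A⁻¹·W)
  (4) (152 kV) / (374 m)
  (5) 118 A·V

Reference: [kg·m²·s⁻²·A⁻¹] · [s⁻¹] = kg·m²·s⁻³·A⁻¹.
Each option:
  (1) W·A⁻¹ = J·s⁻¹·A⁻¹ = kg·m²·s⁻³·A⁻¹  ← same
  (2) [kg·m²·s⁻²·A⁻¹] / [s·A] = kg·m²·s⁻³·A⁻²
  (3) [s] · [kg·m²·s⁻³·A⁻¹] = kg·m²·s⁻²·A⁻¹
  (4) [kg·m²·s⁻³·A⁻¹] / [m] = kg·m·s⁻³·A⁻¹
  (5) V·A = J·C⁻¹·A = kg·m²·s⁻³
Only (1) matches kg·m²·s⁻³·A⁻¹.

(1)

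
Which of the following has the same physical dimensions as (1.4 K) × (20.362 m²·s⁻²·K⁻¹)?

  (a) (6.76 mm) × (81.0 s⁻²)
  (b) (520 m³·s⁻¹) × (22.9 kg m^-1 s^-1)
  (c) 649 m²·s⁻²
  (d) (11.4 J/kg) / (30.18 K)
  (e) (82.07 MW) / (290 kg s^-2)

(c)

Reference: [K] · [m²·s⁻²·K⁻¹] = m²·s⁻².
Each option:
  (a) [m] · [s⁻²] = m·s⁻²
  (b) [m³·s⁻¹] · [kg·m⁻¹·s⁻¹] = kg·m²·s⁻²
  (c) m²·s⁻²  ← same
  (d) [m²·s⁻²] / [K] = m²·s⁻²·K⁻¹
  (e) [kg·m²·s⁻³] / [kg·s⁻²] = m²·s⁻¹
Only (c) matches m²·s⁻².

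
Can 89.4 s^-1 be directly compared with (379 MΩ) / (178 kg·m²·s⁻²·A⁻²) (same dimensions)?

Dimensions:
  89.4 s^-1:  s⁻¹
  (379 MΩ) / (178 kg·m²·s⁻²·A⁻²):  [kg·m²·s⁻³·A⁻²] / [kg·m²·s⁻²·A⁻²] = s⁻¹
Both are s⁻¹, so they have the same dimensions and can be added.

Yes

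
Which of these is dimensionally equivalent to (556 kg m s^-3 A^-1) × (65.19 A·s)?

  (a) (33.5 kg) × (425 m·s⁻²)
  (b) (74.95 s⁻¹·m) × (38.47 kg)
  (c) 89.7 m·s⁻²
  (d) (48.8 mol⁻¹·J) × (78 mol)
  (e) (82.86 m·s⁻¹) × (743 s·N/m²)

(a)

Reference: [kg·m·s⁻³·A⁻¹] · [s·A] = kg·m·s⁻².
Each option:
  (a) [kg] · [m·s⁻²] = kg·m·s⁻²  ← same
  (b) [m·s⁻¹] · [kg] = kg·m·s⁻¹
  (c) m·s⁻²
  (d) [kg·m²·s⁻²·mol⁻¹] · [mol] = kg·m²·s⁻²
  (e) [m·s⁻¹] · [kg·m⁻¹·s⁻¹] = kg·s⁻²
Only (a) matches kg·m·s⁻².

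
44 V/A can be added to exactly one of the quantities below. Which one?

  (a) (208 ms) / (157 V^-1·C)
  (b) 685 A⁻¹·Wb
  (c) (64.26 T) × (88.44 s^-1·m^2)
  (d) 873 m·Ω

Reference: V·A⁻¹ = J·C⁻¹·A⁻¹ = kg·m²·s⁻³·A⁻².
Each option:
  (a) [s] / [kg⁻¹·m⁻²·s⁴·A²] = kg·m²·s⁻³·A⁻²  ← same
  (b) Wb·A⁻¹ = V·s·A⁻¹ = kg·m²·s⁻²·A⁻²
  (c) [kg·s⁻²·A⁻¹] · [m²·s⁻¹] = kg·m²·s⁻³·A⁻¹
  (d) Ω·m = V·A⁻¹·m = kg·m³·s⁻³·A⁻²
Only (a) matches kg·m²·s⁻³·A⁻².

(a)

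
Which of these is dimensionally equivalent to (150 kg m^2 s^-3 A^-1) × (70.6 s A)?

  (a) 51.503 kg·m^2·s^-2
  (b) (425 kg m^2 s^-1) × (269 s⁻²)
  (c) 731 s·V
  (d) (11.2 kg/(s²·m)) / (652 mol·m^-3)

Reference: [kg·m²·s⁻³·A⁻¹] · [s·A] = kg·m²·s⁻².
Each option:
  (a) kg·m²·s⁻²  ← same
  (b) [kg·m²·s⁻¹] · [s⁻²] = kg·m²·s⁻³
  (c) V·s = J·C⁻¹·s = kg·m²·s⁻²·A⁻¹
  (d) [kg·m⁻¹·s⁻²] / [m⁻³·mol] = kg·m²·s⁻²·mol⁻¹
Only (a) matches kg·m²·s⁻².

(a)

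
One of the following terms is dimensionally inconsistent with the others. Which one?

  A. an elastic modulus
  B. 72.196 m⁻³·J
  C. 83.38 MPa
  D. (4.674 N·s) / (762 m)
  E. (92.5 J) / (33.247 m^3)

Reduce each to base SI dimensions:
  A. [elastic modulus] = kg·m⁻¹·s⁻²
  B. J·m⁻³ = N·m·m⁻³ = kg·m⁻¹·s⁻²
  C. Pa = N·m⁻² = kg·m⁻¹·s⁻²
  D. [kg·m·s⁻¹] / [m] = kg·s⁻¹
  E. [kg·m²·s⁻²] / [m³] = kg·m⁻¹·s⁻²
All reduce to kg·m⁻¹·s⁻² except D., which is kg·s⁻¹.

D.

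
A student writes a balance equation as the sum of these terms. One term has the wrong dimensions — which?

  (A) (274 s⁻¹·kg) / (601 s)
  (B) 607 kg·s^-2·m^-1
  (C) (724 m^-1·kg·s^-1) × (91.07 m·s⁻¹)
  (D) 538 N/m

(B)

Work out the base dimensions of each:
  (A) [kg·s⁻¹] / [s] = kg·s⁻²
  (B) kg·m⁻¹·s⁻²
  (C) [kg·m⁻¹·s⁻¹] · [m·s⁻¹] = kg·s⁻²
  (D) N·m⁻¹ = kg·m·s⁻²·m⁻¹ = kg·s⁻²
All reduce to kg·s⁻² except (B), which is kg·m⁻¹·s⁻².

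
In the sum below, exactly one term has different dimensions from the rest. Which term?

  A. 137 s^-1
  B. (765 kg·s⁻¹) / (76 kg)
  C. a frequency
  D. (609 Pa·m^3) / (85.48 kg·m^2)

Expand each in SI base units:
  A. s⁻¹
  B. [kg·s⁻¹] / [kg] = s⁻¹
  C. [frequency] = s⁻¹
  D. [kg·m²·s⁻²] / [kg·m²] = s⁻²
All reduce to s⁻¹ except D., which is s⁻².

D.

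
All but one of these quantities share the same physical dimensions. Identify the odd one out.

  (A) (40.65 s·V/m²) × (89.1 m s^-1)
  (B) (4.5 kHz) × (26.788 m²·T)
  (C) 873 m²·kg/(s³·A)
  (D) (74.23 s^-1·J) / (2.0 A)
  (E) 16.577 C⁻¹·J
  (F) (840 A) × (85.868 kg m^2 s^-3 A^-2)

Work out the base dimensions of each:
  (A) [kg·s⁻²·A⁻¹] · [m·s⁻¹] = kg·m·s⁻³·A⁻¹
  (B) [s⁻¹] · [kg·m²·s⁻²·A⁻¹] = kg·m²·s⁻³·A⁻¹
  (C) kg·m²·s⁻³·A⁻¹
  (D) [kg·m²·s⁻³] / [A] = kg·m²·s⁻³·A⁻¹
  (E) J·C⁻¹ = N·m·(s·A)⁻¹ = kg·m²·s⁻³·A⁻¹
  (F) [A] · [kg·m²·s⁻³·A⁻²] = kg·m²·s⁻³·A⁻¹
All reduce to kg·m²·s⁻³·A⁻¹ except (A), which is kg·m·s⁻³·A⁻¹.

(A)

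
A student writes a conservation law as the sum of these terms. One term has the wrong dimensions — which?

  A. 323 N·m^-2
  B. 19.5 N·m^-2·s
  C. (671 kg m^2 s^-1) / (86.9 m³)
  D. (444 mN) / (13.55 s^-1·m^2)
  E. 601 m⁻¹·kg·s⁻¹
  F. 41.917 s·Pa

In SI base units:
  A. N·m⁻² = kg·m·s⁻²·m⁻² = kg·m⁻¹·s⁻²
  B. N·s·m⁻² = kg·m·s⁻²·s·m⁻² = kg·m⁻¹·s⁻¹
  C. [kg·m²·s⁻¹] / [m³] = kg·m⁻¹·s⁻¹
  D. [kg·m·s⁻²] / [m²·s⁻¹] = kg·m⁻¹·s⁻¹
  E. kg·m⁻¹·s⁻¹
  F. Pa·s = N·m⁻²·s = kg·m⁻¹·s⁻¹
All reduce to kg·m⁻¹·s⁻¹ except A., which is kg·m⁻¹·s⁻².

A.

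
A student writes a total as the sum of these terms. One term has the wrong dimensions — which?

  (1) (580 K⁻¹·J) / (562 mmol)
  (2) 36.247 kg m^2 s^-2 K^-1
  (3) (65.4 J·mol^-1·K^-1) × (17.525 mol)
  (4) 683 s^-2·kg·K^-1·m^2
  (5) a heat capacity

(1)

Dimensions:
  (1) [kg·m²·s⁻²·K⁻¹] / [mol] = kg·m²·s⁻²·K⁻¹·mol⁻¹
  (2) kg·m²·s⁻²·K⁻¹
  (3) [kg·m²·s⁻²·K⁻¹·mol⁻¹] · [mol] = kg·m²·s⁻²·K⁻¹
  (4) kg·m²·s⁻²·K⁻¹
  (5) [heat capacity] = kg·m²·s⁻²·K⁻¹
All reduce to kg·m²·s⁻²·K⁻¹ except (1), which is kg·m²·s⁻²·K⁻¹·mol⁻¹.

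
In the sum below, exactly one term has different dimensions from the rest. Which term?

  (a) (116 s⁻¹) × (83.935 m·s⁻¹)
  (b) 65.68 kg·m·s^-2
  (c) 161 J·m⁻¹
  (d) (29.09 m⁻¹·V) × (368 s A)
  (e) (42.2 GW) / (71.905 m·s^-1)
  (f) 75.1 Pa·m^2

(a)

Expand each in SI base units:
  (a) [s⁻¹] · [m·s⁻¹] = m·s⁻²
  (b) kg·m·s⁻²
  (c) J·m⁻¹ = N·m·m⁻¹ = kg·m·s⁻²
  (d) [kg·m·s⁻³·A⁻¹] · [s·A] = kg·m·s⁻²
  (e) [kg·m²·s⁻³] / [m·s⁻¹] = kg·m·s⁻²
  (f) Pa·m² = N·m⁻²·m² = kg·m·s⁻²
All reduce to kg·m·s⁻² except (a), which is m·s⁻².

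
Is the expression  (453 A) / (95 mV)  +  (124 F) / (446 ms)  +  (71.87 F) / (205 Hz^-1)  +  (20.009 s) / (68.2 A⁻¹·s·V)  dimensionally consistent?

Yes

In SI base units:
  (453 A) / (95 mV):  [A] / [kg·m²·s⁻³·A⁻¹] = kg⁻¹·m⁻²·s³·A²
  (124 F) / (446 ms):  [kg⁻¹·m⁻²·s⁴·A²] / [s] = kg⁻¹·m⁻²·s³·A²
  (71.87 F) / (205 Hz^-1):  [kg⁻¹·m⁻²·s⁴·A²] / [s] = kg⁻¹·m⁻²·s³·A²
  (20.009 s) / (68.2 A⁻¹·s·V):  [s] / [kg·m²·s⁻²·A⁻²] = kg⁻¹·m⁻²·s³·A²
Every term reduces to kg⁻¹·m⁻²·s³·A².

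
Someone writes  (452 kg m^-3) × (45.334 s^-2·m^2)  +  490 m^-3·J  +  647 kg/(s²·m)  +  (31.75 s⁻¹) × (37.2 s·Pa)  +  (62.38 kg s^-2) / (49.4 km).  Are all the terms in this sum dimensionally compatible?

In SI base units:
  (452 kg m^-3) × (45.334 s^-2·m^2):  [kg·m⁻³] · [m²·s⁻²] = kg·m⁻¹·s⁻²
  490 m^-3·J:  J·m⁻³ = N·m·m⁻³ = kg·m⁻¹·s⁻²
  647 kg/(s²·m):  kg·m⁻¹·s⁻²
  (31.75 s⁻¹) × (37.2 s·Pa):  [s⁻¹] · [kg·m⁻¹·s⁻¹] = kg·m⁻¹·s⁻²
  (62.38 kg s^-2) / (49.4 km):  [kg·s⁻²] / [m] = kg·m⁻¹·s⁻²
Every term reduces to kg·m⁻¹·s⁻².

Yes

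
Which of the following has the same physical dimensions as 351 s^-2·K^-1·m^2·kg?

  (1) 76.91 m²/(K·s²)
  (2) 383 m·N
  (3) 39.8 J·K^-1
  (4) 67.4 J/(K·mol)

(3)

Reference: kg·m²·s⁻²·K⁻¹.
Each option:
  (1) m²·s⁻²·K⁻¹
  (2) N·m = kg·m·s⁻²·m = kg·m²·s⁻²
  (3) J·K⁻¹ = N·m·K⁻¹ = kg·m²·s⁻²·K⁻¹  ← same
  (4) J·mol⁻¹·K⁻¹ = N·m·mol⁻¹·K⁻¹ = kg·m²·s⁻²·K⁻¹·mol⁻¹
Only (3) matches kg·m²·s⁻²·K⁻¹.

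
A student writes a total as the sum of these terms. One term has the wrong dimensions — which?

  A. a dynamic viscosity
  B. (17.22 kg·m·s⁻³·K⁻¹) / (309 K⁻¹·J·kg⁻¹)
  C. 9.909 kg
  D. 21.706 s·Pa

C.

In SI base units:
  A. [dynamic viscosity] = kg·m⁻¹·s⁻¹
  B. [kg·m·s⁻³·K⁻¹] / [m²·s⁻²·K⁻¹] = kg·m⁻¹·s⁻¹
  C. kg
  D. Pa·s = N·m⁻²·s = kg·m⁻¹·s⁻¹
All reduce to kg·m⁻¹·s⁻¹ except C., which is kg.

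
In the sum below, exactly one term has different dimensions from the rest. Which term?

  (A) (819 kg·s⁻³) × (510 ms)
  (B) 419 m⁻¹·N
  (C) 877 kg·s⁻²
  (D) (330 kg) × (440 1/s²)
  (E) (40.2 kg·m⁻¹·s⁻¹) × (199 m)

Work out the base dimensions of each:
  (A) [kg·s⁻³] · [s] = kg·s⁻²
  (B) N·m⁻¹ = kg·m·s⁻²·m⁻¹ = kg·s⁻²
  (C) kg·s⁻²
  (D) [kg] · [s⁻²] = kg·s⁻²
  (E) [kg·m⁻¹·s⁻¹] · [m] = kg·s⁻¹
All reduce to kg·s⁻² except (E), which is kg·s⁻¹.

(E)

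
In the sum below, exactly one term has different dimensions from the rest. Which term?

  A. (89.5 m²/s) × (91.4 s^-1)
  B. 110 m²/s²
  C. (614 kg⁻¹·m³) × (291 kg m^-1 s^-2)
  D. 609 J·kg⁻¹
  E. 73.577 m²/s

E.

Expand each in SI base units:
  A. [m²·s⁻¹] · [s⁻¹] = m²·s⁻²
  B. m²·s⁻²
  C. [kg⁻¹·m³] · [kg·m⁻¹·s⁻²] = m²·s⁻²
  D. J·kg⁻¹ = N·m·kg⁻¹ = m²·s⁻²
  E. m²·s⁻¹
All reduce to m²·s⁻² except E., which is m²·s⁻¹.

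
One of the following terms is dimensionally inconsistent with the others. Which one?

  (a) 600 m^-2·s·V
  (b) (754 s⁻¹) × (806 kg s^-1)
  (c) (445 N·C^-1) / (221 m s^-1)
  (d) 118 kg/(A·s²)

(b)

Dimensions:
  (a) V·s·m⁻² = J·C⁻¹·s·m⁻² = kg·s⁻²·A⁻¹
  (b) [s⁻¹] · [kg·s⁻¹] = kg·s⁻²
  (c) [kg·m·s⁻³·A⁻¹] / [m·s⁻¹] = kg·s⁻²·A⁻¹
  (d) kg·s⁻²·A⁻¹
All reduce to kg·s⁻²·A⁻¹ except (b), which is kg·s⁻².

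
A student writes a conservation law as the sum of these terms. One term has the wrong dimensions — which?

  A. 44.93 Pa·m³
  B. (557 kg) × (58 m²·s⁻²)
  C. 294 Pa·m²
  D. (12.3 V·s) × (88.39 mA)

C.

In SI base units:
  A. Pa·m³ = N·m⁻²·m³ = kg·m²·s⁻²
  B. [kg] · [m²·s⁻²] = kg·m²·s⁻²
  C. Pa·m² = N·m⁻²·m² = kg·m·s⁻²
  D. [kg·m²·s⁻²·A⁻¹] · [A] = kg·m²·s⁻²
All reduce to kg·m²·s⁻² except C., which is kg·m·s⁻².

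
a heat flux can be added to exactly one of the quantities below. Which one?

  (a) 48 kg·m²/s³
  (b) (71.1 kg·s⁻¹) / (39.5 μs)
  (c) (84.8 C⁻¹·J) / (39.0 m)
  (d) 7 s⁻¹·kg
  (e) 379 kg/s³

(e)

Reference: [heat flux] = kg·s⁻³.
Each option:
  (a) kg·m²·s⁻³
  (b) [kg·s⁻¹] / [s] = kg·s⁻²
  (c) [kg·m²·s⁻³·A⁻¹] / [m] = kg·m·s⁻³·A⁻¹
  (d) kg·s⁻¹
  (e) kg·s⁻³  ← same
Only (e) matches kg·s⁻³.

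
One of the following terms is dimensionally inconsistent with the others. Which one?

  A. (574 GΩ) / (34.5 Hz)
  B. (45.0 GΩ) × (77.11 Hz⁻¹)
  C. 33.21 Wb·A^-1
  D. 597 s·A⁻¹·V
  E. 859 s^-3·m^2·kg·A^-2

E.

Work out the base dimensions of each:
  A. [kg·m²·s⁻³·A⁻²] / [s⁻¹] = kg·m²·s⁻²·A⁻²
  B. [kg·m²·s⁻³·A⁻²] · [s] = kg·m²·s⁻²·A⁻²
  C. Wb·A⁻¹ = V·s·A⁻¹ = kg·m²·s⁻²·A⁻²
  D. V·s·A⁻¹ = J·C⁻¹·s·A⁻¹ = kg·m²·s⁻²·A⁻²
  E. kg·m²·s⁻³·A⁻²
All reduce to kg·m²·s⁻²·A⁻² except E., which is kg·m²·s⁻³·A⁻².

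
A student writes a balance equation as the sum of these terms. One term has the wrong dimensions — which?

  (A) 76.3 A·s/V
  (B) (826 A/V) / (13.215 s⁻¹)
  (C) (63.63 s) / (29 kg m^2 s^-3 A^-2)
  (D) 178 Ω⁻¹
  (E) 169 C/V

Expand each in SI base units:
  (A) A·s·V⁻¹ = A·s·(J·C⁻¹)⁻¹ = kg⁻¹·m⁻²·s⁴·A²
  (B) [kg⁻¹·m⁻²·s³·A²] / [s⁻¹] = kg⁻¹·m⁻²·s⁴·A²
  (C) [s] / [kg·m²·s⁻³·A⁻²] = kg⁻¹·m⁻²·s⁴·A²
  (D) Ω⁻¹ = (V·A⁻¹)⁻¹ = kg⁻¹·m⁻²·s³·A²
  (E) C·V⁻¹ = s·A·(J·C⁻¹)⁻¹ = kg⁻¹·m⁻²·s⁴·A²
All reduce to kg⁻¹·m⁻²·s⁴·A² except (D), which is kg⁻¹·m⁻²·s³·A².

(D)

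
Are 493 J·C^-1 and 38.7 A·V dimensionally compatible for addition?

No

Expand each in SI base units:
  493 J·C^-1:  J·C⁻¹ = N·m·(s·A)⁻¹ = kg·m²·s⁻³·A⁻¹
  38.7 A·V:  V·A = J·C⁻¹·A = kg·m²·s⁻³
kg·m²·s⁻³·A⁻¹ ≠ kg·m²·s⁻³, so they cannot be added.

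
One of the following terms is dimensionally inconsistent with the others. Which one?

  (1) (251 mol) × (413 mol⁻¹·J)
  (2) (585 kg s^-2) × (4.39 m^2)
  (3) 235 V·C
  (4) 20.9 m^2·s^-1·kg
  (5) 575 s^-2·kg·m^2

Dimensions:
  (1) [mol] · [kg·m²·s⁻²·mol⁻¹] = kg·m²·s⁻²
  (2) [kg·s⁻²] · [m²] = kg·m²·s⁻²
  (3) C·V = s·A·J·C⁻¹ = kg·m²·s⁻²
  (4) kg·m²·s⁻¹
  (5) kg·m²·s⁻²
All reduce to kg·m²·s⁻² except (4), which is kg·m²·s⁻¹.

(4)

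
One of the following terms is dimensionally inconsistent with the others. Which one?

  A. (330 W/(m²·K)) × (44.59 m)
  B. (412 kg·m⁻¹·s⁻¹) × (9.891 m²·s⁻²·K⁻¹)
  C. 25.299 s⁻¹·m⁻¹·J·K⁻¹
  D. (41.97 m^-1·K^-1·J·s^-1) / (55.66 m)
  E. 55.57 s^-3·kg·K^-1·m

D.

In SI base units:
  A. [kg·s⁻³·K⁻¹] · [m] = kg·m·s⁻³·K⁻¹
  B. [kg·m⁻¹·s⁻¹] · [m²·s⁻²·K⁻¹] = kg·m·s⁻³·K⁻¹
  C. J·s⁻¹·m⁻¹·K⁻¹ = N·m·s⁻¹·m⁻¹·K⁻¹ = kg·m·s⁻³·K⁻¹
  D. [kg·m·s⁻³·K⁻¹] / [m] = kg·s⁻³·K⁻¹
  E. kg·m·s⁻³·K⁻¹
All reduce to kg·m·s⁻³·K⁻¹ except D., which is kg·s⁻³·K⁻¹.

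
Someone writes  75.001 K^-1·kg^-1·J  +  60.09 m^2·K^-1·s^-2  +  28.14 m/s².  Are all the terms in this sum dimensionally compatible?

Work out the base dimensions of each:
  75.001 K^-1·kg^-1·J:  J·kg⁻¹·K⁻¹ = N·m·kg⁻¹·K⁻¹ = m²·s⁻²·K⁻¹
  60.09 m^2·K^-1·s^-2:  m²·s⁻²·K⁻¹
  28.14 m/s²:  m·s⁻²
The terms do not share a single dimension (m²·s⁻²·K⁻¹ vs m·s⁻²).

No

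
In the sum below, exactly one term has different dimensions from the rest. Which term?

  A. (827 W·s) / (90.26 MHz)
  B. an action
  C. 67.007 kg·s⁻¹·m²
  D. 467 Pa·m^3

Work out the base dimensions of each:
  A. [kg·m²·s⁻²] / [s⁻¹] = kg·m²·s⁻¹
  B. [action] = kg·m²·s⁻¹
  C. kg·m²·s⁻¹
  D. Pa·m³ = N·m⁻²·m³ = kg·m²·s⁻²
All reduce to kg·m²·s⁻¹ except D., which is kg·m²·s⁻².

D.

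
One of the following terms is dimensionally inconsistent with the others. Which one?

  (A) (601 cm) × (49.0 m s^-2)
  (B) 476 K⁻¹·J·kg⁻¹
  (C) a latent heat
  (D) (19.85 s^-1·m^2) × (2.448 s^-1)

Expand each in SI base units:
  (A) [m] · [m·s⁻²] = m²·s⁻²
  (B) J·kg⁻¹·K⁻¹ = N·m·kg⁻¹·K⁻¹ = m²·s⁻²·K⁻¹
  (C) [latent heat] = m²·s⁻²
  (D) [m²·s⁻¹] · [s⁻¹] = m²·s⁻²
All reduce to m²·s⁻² except (B), which is m²·s⁻²·K⁻¹.

(B)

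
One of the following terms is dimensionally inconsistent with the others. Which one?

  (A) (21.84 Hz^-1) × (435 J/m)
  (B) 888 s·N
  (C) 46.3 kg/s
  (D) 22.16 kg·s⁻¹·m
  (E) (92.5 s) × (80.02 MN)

(C)

In SI base units:
  (A) [s] · [kg·m·s⁻²] = kg·m·s⁻¹
  (B) N·s = kg·m·s⁻²·s = kg·m·s⁻¹
  (C) kg·s⁻¹
  (D) kg·m·s⁻¹
  (E) [s] · [kg·m·s⁻²] = kg·m·s⁻¹
All reduce to kg·m·s⁻¹ except (C), which is kg·s⁻¹.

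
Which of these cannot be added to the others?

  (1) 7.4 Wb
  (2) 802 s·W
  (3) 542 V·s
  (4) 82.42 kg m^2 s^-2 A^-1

(2)

Expand each in SI base units:
  (1) Wb = V·s = kg·m²·s⁻²·A⁻¹
  (2) W·s = J·s⁻¹·s = kg·m²·s⁻²
  (3) V·s = J·C⁻¹·s = kg·m²·s⁻²·A⁻¹
  (4) kg·m²·s⁻²·A⁻¹
All reduce to kg·m²·s⁻²·A⁻¹ except (2), which is kg·m²·s⁻².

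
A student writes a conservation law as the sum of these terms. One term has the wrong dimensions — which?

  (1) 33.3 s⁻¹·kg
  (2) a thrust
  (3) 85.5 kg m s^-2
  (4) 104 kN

(1)

Work out the base dimensions of each:
  (1) kg·s⁻¹
  (2) [thrust] = kg·m·s⁻²
  (3) kg·m·s⁻²
  (4) N = kg·m·s⁻²
All reduce to kg·m·s⁻² except (1), which is kg·s⁻¹.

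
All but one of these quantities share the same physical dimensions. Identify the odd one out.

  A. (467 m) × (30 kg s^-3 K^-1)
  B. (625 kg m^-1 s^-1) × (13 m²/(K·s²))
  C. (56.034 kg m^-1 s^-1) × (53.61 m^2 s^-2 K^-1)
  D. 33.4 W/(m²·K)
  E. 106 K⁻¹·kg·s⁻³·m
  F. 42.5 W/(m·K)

D.

Expand each in SI base units:
  A. [m] · [kg·s⁻³·K⁻¹] = kg·m·s⁻³·K⁻¹
  B. [kg·m⁻¹·s⁻¹] · [m²·s⁻²·K⁻¹] = kg·m·s⁻³·K⁻¹
  C. [kg·m⁻¹·s⁻¹] · [m²·s⁻²·K⁻¹] = kg·m·s⁻³·K⁻¹
  D. W·m⁻²·K⁻¹ = J·s⁻¹·m⁻²·K⁻¹ = kg·s⁻³·K⁻¹
  E. kg·m·s⁻³·K⁻¹
  F. W·m⁻¹·K⁻¹ = J·s⁻¹·m⁻¹·K⁻¹ = kg·m·s⁻³·K⁻¹
All reduce to kg·m·s⁻³·K⁻¹ except D., which is kg·s⁻³·K⁻¹.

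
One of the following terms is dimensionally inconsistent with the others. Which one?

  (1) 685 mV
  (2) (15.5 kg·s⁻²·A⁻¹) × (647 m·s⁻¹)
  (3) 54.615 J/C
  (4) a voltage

(2)

Work out the base dimensions of each:
  (1) V = J·C⁻¹ = kg·m²·s⁻³·A⁻¹
  (2) [kg·s⁻²·A⁻¹] · [m·s⁻¹] = kg·m·s⁻³·A⁻¹
  (3) J·C⁻¹ = N·m·(s·A)⁻¹ = kg·m²·s⁻³·A⁻¹
  (4) [voltage] = kg·m²·s⁻³·A⁻¹
All reduce to kg·m²·s⁻³·A⁻¹ except (2), which is kg·m·s⁻³·A⁻¹.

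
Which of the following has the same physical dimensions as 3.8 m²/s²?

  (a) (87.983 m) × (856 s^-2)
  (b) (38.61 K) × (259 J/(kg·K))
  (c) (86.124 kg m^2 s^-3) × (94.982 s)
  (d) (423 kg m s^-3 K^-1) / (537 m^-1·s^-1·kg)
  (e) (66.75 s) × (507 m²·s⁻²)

(b)

Reference: m²·s⁻².
Each option:
  (a) [m] · [s⁻²] = m·s⁻²
  (b) [K] · [m²·s⁻²·K⁻¹] = m²·s⁻²  ← same
  (c) [kg·m²·s⁻³] · [s] = kg·m²·s⁻²
  (d) [kg·m·s⁻³·K⁻¹] / [kg·m⁻¹·s⁻¹] = m²·s⁻²·K⁻¹
  (e) [s] · [m²·s⁻²] = m²·s⁻¹
Only (b) matches m²·s⁻².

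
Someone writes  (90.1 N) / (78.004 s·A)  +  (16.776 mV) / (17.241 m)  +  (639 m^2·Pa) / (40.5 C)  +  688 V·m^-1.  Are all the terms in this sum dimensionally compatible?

Expand each in SI base units:
  (90.1 N) / (78.004 s·A):  [kg·m·s⁻²] / [s·A] = kg·m·s⁻³·A⁻¹
  (16.776 mV) / (17.241 m):  [kg·m²·s⁻³·A⁻¹] / [m] = kg·m·s⁻³·A⁻¹
  (639 m^2·Pa) / (40.5 C):  [kg·m·s⁻²] / [s·A] = kg·m·s⁻³·A⁻¹
  688 V·m^-1:  V·m⁻¹ = J·C⁻¹·m⁻¹ = kg·m·s⁻³·A⁻¹
Every term reduces to kg·m·s⁻³·A⁻¹.

Yes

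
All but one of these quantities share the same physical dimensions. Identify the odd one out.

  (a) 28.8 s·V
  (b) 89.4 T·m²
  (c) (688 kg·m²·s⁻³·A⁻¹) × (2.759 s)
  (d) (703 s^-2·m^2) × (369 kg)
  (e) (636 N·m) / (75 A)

Reduce each to base SI dimensions:
  (a) V·s = J·C⁻¹·s = kg·m²·s⁻²·A⁻¹
  (b) T·m² = Wb·m⁻²·m² = kg·m²·s⁻²·A⁻¹
  (c) [kg·m²·s⁻³·A⁻¹] · [s] = kg·m²·s⁻²·A⁻¹
  (d) [m²·s⁻²] · [kg] = kg·m²·s⁻²
  (e) [kg·m²·s⁻²] / [A] = kg·m²·s⁻²·A⁻¹
All reduce to kg·m²·s⁻²·A⁻¹ except (d), which is kg·m²·s⁻².

(d)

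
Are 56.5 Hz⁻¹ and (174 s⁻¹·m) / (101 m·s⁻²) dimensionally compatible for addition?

Yes

Dimensions:
  56.5 Hz⁻¹:  Hz⁻¹ = (s⁻¹)⁻¹ = s
  (174 s⁻¹·m) / (101 m·s⁻²):  [m·s⁻¹] / [m·s⁻²] = s
Both are s, so they have the same dimensions and can be added.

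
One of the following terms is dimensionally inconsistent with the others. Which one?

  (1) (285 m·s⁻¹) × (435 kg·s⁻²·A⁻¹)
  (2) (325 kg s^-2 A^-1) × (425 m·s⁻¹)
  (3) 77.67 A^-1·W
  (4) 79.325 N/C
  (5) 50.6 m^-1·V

(3)

Expand each in SI base units:
  (1) [m·s⁻¹] · [kg·s⁻²·A⁻¹] = kg·m·s⁻³·A⁻¹
  (2) [kg·s⁻²·A⁻¹] · [m·s⁻¹] = kg·m·s⁻³·A⁻¹
  (3) W·A⁻¹ = J·s⁻¹·A⁻¹ = kg·m²·s⁻³·A⁻¹
  (4) N·C⁻¹ = kg·m·s⁻²·(s·A)⁻¹ = kg·m·s⁻³·A⁻¹
  (5) V·m⁻¹ = J·C⁻¹·m⁻¹ = kg·m·s⁻³·A⁻¹
All reduce to kg·m·s⁻³·A⁻¹ except (3), which is kg·m²·s⁻³·A⁻¹.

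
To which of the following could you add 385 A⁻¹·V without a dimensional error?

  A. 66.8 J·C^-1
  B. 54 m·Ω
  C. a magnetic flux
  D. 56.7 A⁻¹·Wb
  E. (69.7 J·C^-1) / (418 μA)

Reference: V·A⁻¹ = J·C⁻¹·A⁻¹ = kg·m²·s⁻³·A⁻².
Each option:
  A. J·C⁻¹ = N·m·(s·A)⁻¹ = kg·m²·s⁻³·A⁻¹
  B. Ω·m = V·A⁻¹·m = kg·m³·s⁻³·A⁻²
  C. [magnetic flux] = kg·m²·s⁻²·A⁻¹
  D. Wb·A⁻¹ = V·s·A⁻¹ = kg·m²·s⁻²·A⁻²
  E. [kg·m²·s⁻³·A⁻¹] / [A] = kg·m²·s⁻³·A⁻²  ← same
Only E. matches kg·m²·s⁻³·A⁻².

E.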